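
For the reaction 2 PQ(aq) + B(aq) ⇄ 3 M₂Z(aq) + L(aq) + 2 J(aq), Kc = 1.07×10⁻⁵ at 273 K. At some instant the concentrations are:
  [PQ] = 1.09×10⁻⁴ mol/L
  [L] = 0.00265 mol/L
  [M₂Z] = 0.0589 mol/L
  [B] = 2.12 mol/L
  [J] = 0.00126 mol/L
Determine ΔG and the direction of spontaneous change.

Qc = [M₂Z]³·[L]·[J]² / ([PQ]²·[B]) = (0.0589)³·(0.00265)·(0.00126)² / ((1.09×10⁻⁴)²·(2.12)) = 3.41×10⁻⁵
ΔG = RT ln(Qc/Kc) = (8.314 J mol⁻¹ K⁻¹)(273 K) × ln(3.41×10⁻⁵/1.07×10⁻⁵)
   = (2.270 kJ/mol)(1.159) = 2.63 kJ/mol
ΔG > 0, so the forward reaction is non-spontaneous (proceeds in reverse).

ΔG = 2.63 kJ/mol; the forward reaction is non-spontaneous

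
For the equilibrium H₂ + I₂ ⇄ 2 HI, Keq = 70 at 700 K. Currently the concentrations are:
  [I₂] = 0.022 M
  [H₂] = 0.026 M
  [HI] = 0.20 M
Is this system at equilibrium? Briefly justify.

Q = [HI]² / ([H₂]·[I₂]) = (0.20)² / ((0.026)·(0.022)) = 70
Q = 70 = Keq; the system is at equilibrium.

yes, at equilibrium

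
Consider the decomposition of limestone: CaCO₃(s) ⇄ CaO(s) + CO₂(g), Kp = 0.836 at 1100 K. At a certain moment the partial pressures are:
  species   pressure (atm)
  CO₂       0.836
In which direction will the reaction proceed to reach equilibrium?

(CaCO₃, CaO are pure solids — omitted from Qp.)
Qp = P(CO₂) = 0.836
Qp = 0.836 = Kp, so the system is already at equilibrium.

at equilibrium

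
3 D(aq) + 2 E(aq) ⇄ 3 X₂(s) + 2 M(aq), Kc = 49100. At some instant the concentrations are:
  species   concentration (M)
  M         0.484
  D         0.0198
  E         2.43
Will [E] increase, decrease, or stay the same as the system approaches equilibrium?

(X₂ is a pure solid — omitted from Qc.)
Qc = [M]² / ([D]³·[E]²) = (0.484)² / ((0.0198)³·(2.43)²) = 5110
Qc = 5110 < Kc = 49100: net forward reaction.
E is a reactant, so it decreases.

decrease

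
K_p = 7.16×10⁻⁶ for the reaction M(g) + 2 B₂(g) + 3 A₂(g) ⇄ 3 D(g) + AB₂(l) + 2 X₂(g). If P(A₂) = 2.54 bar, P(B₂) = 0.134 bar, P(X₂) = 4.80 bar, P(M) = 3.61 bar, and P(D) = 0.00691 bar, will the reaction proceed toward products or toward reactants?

(AB₂ is a pure liquid — omitted from Q_p.)
Q_p = P(D)³·P(X₂)² / (P(M)·P(B₂)²·P(A₂)³) = (0.00691)³·(4.80)² / ((3.61)·(0.134)²·(2.54)³) = 7.16×10⁻⁶
Q_p = 7.16×10⁻⁶ = K_p, so the system is already at equilibrium.

no net change (already at equilibrium)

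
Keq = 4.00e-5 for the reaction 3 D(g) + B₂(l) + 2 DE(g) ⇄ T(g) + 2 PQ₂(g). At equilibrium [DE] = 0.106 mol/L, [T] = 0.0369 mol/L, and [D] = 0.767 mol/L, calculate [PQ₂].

(B₂ is a pure liquid — omitted from Keq.)
At equilibrium, Keq = [T]·[PQ₂]² / ([D]³·[DE]²) = 4.00e-5.
(0.0369)·([PQ₂])² / ((0.767)³·(0.106)²) = 4.00e-5
[PQ₂]² = 5.50e-6 ⇒ [PQ₂] = 0.00234 mol/L

[PQ₂] = 0.00234 mol/L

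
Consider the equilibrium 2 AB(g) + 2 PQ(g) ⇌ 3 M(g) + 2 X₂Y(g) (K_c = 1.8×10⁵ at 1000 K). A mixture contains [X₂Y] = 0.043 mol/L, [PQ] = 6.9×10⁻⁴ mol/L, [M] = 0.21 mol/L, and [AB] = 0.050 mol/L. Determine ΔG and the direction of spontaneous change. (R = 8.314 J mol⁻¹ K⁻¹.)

Q_c = [M]³·[X₂Y]² / ([AB]²·[PQ]²) = (0.21)³·(0.043)² / ((0.050)²·(6.9×10⁻⁴)²) = 14400
ΔG = RT ln(Q_c/K_c) = (8.314 J mol⁻¹ K⁻¹)(1000 K) × ln(14400/1.8×10⁵)
   = (8.314 kJ/mol)(-2.526) = -21.0 kJ/mol
ΔG < 0, so the forward reaction is spontaneous (proceeds forward).

ΔG = -21.0 kJ/mol; the forward reaction is spontaneous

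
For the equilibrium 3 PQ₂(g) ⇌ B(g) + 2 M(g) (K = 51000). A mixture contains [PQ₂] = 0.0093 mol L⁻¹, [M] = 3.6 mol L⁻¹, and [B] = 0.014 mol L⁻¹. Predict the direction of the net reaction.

toward reactants

Q = [B]·[M]² / [PQ₂]³ = (0.014)·(3.6)² / (0.0093)³ = 2.3×10⁵
Q = 2.3×10⁵ > K = 51000, so the reverse reaction proceeds.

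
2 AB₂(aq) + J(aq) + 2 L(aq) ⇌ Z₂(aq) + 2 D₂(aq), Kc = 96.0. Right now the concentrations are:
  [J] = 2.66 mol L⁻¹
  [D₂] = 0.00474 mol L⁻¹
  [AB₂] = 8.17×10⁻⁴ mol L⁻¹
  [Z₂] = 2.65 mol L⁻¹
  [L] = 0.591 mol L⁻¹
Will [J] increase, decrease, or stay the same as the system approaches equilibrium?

Qc = [Z₂]·[D₂]² / ([AB₂]²·[J]·[L]²) = (2.65)·(0.00474)² / ((8.17×10⁻⁴)²·(2.66)·(0.591)²) = 96.0
Qc = 96.0 = Kc; the system is at equilibrium.

stay the same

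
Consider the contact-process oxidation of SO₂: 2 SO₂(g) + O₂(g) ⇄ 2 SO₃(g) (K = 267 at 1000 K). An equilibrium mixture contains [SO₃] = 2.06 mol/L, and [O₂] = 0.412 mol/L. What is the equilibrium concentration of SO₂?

At equilibrium, K = [SO₃]² / ([SO₂]²·[O₂]) = 267.
(2.06)² / (([SO₂])²·(0.412)) = 267
[SO₂]² = 0.0386 ⇒ [SO₂] = 0.196 mol/L

[SO₂] = 0.196 mol/L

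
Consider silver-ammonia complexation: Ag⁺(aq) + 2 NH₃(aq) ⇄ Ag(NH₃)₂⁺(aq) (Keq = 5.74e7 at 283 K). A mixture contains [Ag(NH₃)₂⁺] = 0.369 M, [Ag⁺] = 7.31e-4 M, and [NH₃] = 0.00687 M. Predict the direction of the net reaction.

toward products

Q = [Ag(NH₃)₂⁺] / ([Ag⁺]·[NH₃]²) = (0.369) / ((7.31e-4)·(0.00687)²) = 1.07e7
Q = 1.07e7 < Keq = 5.74e7, so the forward reaction proceeds.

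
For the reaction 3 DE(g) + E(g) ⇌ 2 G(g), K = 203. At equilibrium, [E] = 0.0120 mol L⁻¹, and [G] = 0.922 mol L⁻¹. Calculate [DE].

[DE] = 0.704 mol L⁻¹

At equilibrium, K = [G]² / ([DE]³·[E]) = 203.
(0.922)² / (([DE])³·(0.0120)) = 203
[DE]³ = 0.349 ⇒ [DE] = 0.704 mol L⁻¹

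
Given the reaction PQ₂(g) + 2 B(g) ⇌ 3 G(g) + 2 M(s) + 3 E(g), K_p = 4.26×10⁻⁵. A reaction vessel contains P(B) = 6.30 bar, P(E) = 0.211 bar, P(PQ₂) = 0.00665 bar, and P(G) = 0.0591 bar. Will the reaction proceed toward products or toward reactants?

to the right

(M is a pure solid — omitted from Q_p.)
Q_p = P(G)³·P(E)³ / (P(PQ₂)·P(B)²) = (0.0591)³·(0.211)³ / ((0.00665)·(6.30)²) = 7.35×10⁻⁶
Q_p = 7.35×10⁻⁶ < K_p = 4.26×10⁻⁵, so the forward reaction proceeds.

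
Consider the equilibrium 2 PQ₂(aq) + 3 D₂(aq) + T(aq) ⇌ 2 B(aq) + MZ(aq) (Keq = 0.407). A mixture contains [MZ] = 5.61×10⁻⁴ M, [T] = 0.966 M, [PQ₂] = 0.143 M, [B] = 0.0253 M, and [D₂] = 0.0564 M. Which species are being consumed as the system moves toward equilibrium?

Q = [B]²·[MZ] / ([PQ₂]²·[D₂]³·[T]) = (0.0253)²·(5.61×10⁻⁴) / ((0.143)²·(0.0564)³·(0.966)) = 0.101
Q = 0.101 < Keq = 0.407: net forward reaction.

PQ₂, D₂, T (reactants)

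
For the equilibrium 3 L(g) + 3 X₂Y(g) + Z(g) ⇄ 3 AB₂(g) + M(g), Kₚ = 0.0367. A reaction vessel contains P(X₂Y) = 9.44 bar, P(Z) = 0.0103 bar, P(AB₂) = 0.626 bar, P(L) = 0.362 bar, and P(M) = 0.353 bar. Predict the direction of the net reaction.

Qₚ = P(AB₂)³·P(M) / (P(L)³·P(X₂Y)³·P(Z)) = (0.626)³·(0.353) / ((0.362)³·(9.44)³·(0.0103)) = 0.211
Qₚ = 0.211 > Kₚ = 0.0367, so the reverse reaction proceeds.

in the reverse direction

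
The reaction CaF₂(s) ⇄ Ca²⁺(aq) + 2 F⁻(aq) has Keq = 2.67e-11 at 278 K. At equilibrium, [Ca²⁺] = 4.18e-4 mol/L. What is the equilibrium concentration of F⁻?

[F⁻] = 2.53e-4 mol/L

(CaF₂ is a pure solid — omitted from Keq.)
At equilibrium, Keq = [Ca²⁺]·[F⁻]² = 2.67e-11.
(4.18e-4)·([F⁻])² = 2.67e-11
[F⁻]² = 6.39e-8 ⇒ [F⁻] = 2.53e-4 mol/L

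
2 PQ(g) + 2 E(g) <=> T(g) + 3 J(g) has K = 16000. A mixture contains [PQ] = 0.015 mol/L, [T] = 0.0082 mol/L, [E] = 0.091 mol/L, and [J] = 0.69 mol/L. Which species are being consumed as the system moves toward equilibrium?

PQ, E (reactants)

Q = [T]·[J]³ / ([PQ]²·[E]²) = (0.0082)·(0.69)³ / ((0.015)²·(0.091)²) = 1400
Q = 1400 < K = 16000: net forward reaction.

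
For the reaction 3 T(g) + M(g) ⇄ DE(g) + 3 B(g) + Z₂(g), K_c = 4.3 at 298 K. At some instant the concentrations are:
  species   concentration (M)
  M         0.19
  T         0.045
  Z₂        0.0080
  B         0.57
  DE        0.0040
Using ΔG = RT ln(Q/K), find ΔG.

Q_c = [DE]·[B]³·[Z₂] / ([T]³·[M]) = (0.0040)·(0.57)³·(0.0080) / ((0.045)³·(0.19)) = 0.342
ΔG = RT ln(Q_c/K_c) = (8.314 J mol⁻¹ K⁻¹)(298 K) × ln(0.342/4.3)
   = (2.478 kJ/mol)(-2.532) = -6.27 kJ/mol
ΔG < 0, so the forward reaction is spontaneous (proceeds forward).

ΔG = -6.27 kJ/mol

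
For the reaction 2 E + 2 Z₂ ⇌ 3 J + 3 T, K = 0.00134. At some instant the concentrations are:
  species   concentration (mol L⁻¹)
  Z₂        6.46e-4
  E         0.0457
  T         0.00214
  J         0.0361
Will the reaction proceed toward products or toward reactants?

forward (toward products)

Q = [J]³·[T]³ / ([E]²·[Z₂]²) = (0.0361)³·(0.00214)³ / ((0.0457)²·(6.46e-4)²) = 5.29e-4
Q = 5.29e-4 < K = 0.00134, so the forward reaction proceeds.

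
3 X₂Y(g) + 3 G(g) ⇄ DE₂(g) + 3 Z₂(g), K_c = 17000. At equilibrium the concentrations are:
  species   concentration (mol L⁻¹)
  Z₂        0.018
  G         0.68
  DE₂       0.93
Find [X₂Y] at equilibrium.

[X₂Y] = 0.0010 mol L⁻¹

At equilibrium, K_c = [DE₂]·[Z₂]³ / ([X₂Y]³·[G]³) = 17000.
(0.93)·(0.018)³ / (([X₂Y])³·(0.68)³) = 17000
[X₂Y]³ = 1.01e-9 ⇒ [X₂Y] = 0.0010 mol L⁻¹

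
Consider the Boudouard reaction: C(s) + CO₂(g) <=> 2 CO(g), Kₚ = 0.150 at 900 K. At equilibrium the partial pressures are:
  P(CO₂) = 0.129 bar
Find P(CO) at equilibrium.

(C is a pure solid — omitted from Kₚ.)
At equilibrium, Kₚ = P(CO)² / P(CO₂) = 0.150.
(P(CO))² / (0.129) = 0.150
P(CO)² = 0.0193 ⇒ P(CO) = 0.139 bar

P(CO) = 0.139 bar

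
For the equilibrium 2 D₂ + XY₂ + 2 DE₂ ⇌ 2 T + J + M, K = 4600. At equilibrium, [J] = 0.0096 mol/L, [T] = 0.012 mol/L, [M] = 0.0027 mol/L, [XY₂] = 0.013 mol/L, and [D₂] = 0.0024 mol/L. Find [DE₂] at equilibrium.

[DE₂] = 0.0033 mol/L

At equilibrium, K = [T]²·[J]·[M] / ([D₂]²·[XY₂]·[DE₂]²) = 4600.
(0.012)²·(0.0096)·(0.0027) / ((0.0024)²·(0.013)·([DE₂])²) = 4600
[DE₂]² = 1.08×10⁻⁵ ⇒ [DE₂] = 0.0033 mol/L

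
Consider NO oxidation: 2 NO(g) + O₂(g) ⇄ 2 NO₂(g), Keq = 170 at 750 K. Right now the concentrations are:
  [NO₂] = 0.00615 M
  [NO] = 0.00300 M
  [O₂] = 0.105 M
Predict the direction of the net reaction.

Q = [NO₂]² / ([NO]²·[O₂]) = (0.00615)² / ((0.00300)²·(0.105)) = 40.0
Q = 40.0 < Keq = 170, so the forward reaction proceeds.

forward (toward products)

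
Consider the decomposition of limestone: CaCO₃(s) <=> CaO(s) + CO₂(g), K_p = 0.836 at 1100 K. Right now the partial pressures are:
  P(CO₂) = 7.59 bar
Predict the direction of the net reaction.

(CaCO₃, CaO are pure solids — omitted from Q_p.)
Q_p = P(CO₂) = 7.59
Q_p = 7.59 > K_p = 0.836, so the reverse reaction proceeds.

in the reverse direction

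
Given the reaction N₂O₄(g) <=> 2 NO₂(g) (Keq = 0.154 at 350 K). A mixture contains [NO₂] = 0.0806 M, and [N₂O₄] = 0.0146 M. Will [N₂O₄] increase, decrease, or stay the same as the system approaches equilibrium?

increase

Q = [NO₂]² / [N₂O₄] = (0.0806)² / (0.0146) = 0.445
Q = 0.445 > Keq = 0.154: net reverse reaction.
N₂O₄ is a reactant, so it increases.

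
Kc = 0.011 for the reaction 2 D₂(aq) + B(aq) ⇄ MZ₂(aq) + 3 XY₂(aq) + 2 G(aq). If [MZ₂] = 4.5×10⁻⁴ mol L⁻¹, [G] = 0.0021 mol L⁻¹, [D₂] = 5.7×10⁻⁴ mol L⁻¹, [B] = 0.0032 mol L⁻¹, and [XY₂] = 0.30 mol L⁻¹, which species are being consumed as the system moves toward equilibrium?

MZ₂, XY₂, G (products)

Qc = [MZ₂]·[XY₂]³·[G]² / ([D₂]²·[B]) = (4.5×10⁻⁴)·(0.30)³·(0.0021)² / ((5.7×10⁻⁴)²·(0.0032)) = 0.052
Qc = 0.052 > Kc = 0.011: net reverse reaction.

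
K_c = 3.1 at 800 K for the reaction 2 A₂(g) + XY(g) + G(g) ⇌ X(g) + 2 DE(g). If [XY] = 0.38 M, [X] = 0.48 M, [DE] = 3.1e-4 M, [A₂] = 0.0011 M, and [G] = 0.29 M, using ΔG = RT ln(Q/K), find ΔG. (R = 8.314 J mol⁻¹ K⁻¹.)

Q_c = [X]·[DE]² / ([A₂]²·[XY]·[G]) = (0.48)·(3.1e-4)² / ((0.0011)²·(0.38)·(0.29)) = 0.346
ΔG = RT ln(Q_c/K_c) = (8.314 J mol⁻¹ K⁻¹)(800 K) × ln(0.346/3.1)
   = (6.651 kJ/mol)(-2.193) = -14.6 kJ/mol
ΔG < 0, so the forward reaction is spontaneous (proceeds forward).

ΔG = -14.6 kJ/mol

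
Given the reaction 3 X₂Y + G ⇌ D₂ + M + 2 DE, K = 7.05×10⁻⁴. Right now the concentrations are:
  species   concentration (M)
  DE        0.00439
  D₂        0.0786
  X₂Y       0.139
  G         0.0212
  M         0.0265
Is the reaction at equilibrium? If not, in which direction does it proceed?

at equilibrium

Q = [D₂]·[M]·[DE]² / ([X₂Y]³·[G]) = (0.0786)·(0.0265)·(0.00439)² / ((0.139)³·(0.0212)) = 7.05×10⁻⁴
Q = 7.05×10⁻⁴ = K, so the system is already at equilibrium.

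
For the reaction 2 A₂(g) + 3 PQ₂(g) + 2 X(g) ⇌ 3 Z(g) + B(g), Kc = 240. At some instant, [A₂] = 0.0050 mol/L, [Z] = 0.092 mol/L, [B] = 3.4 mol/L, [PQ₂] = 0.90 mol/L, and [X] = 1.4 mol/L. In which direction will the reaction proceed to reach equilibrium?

Qc = [Z]³·[B] / ([A₂]²·[PQ₂]³·[X]²) = (0.092)³·(3.4) / ((0.0050)²·(0.90)³·(1.4)²) = 74
Qc = 74 < Kc = 240, so the forward reaction proceeds.

in the forward direction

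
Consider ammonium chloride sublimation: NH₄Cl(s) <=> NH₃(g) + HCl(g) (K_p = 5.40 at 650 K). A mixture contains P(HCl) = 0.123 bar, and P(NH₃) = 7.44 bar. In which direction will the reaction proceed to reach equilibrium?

(NH₄Cl is a pure solid — omitted from Q_p.)
Q_p = P(NH₃)·P(HCl) = (7.44)·(0.123) = 0.915
Q_p = 0.915 < K_p = 5.40, so the forward reaction proceeds.

forward (toward products)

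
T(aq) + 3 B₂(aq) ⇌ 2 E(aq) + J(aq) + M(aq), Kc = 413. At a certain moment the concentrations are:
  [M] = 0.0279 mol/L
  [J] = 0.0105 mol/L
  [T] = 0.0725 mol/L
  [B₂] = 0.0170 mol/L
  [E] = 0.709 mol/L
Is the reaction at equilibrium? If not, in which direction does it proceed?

no net change (already at equilibrium)

Qc = [E]²·[J]·[M] / ([T]·[B₂]³) = (0.709)²·(0.0105)·(0.0279) / ((0.0725)·(0.0170)³) = 413
Qc = 413 = Kc, so the system is already at equilibrium.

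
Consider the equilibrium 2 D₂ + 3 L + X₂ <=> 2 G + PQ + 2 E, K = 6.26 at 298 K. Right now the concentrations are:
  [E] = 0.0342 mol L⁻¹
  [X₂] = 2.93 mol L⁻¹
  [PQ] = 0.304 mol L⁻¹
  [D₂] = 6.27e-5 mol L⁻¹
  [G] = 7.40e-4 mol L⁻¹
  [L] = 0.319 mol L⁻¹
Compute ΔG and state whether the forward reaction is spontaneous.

Q = [G]²·[PQ]·[E]² / ([D₂]²·[L]³·[X₂]) = (7.40e-4)²·(0.304)·(0.0342)² / ((6.27e-5)²·(0.319)³·(2.93)) = 0.521
ΔG = RT ln(Q/K) = (8.314 J mol⁻¹ K⁻¹)(298 K) × ln(0.521/6.26)
   = (2.478 kJ/mol)(-2.486) = -6.16 kJ/mol
ΔG < 0, so the forward reaction is spontaneous (proceeds forward).

ΔG = -6.16 kJ/mol; the forward reaction is spontaneous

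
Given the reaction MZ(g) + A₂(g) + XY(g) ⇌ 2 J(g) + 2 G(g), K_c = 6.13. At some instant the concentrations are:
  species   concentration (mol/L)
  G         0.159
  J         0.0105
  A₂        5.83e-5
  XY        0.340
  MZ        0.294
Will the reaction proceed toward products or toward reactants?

to the right

Q_c = [J]²·[G]² / ([MZ]·[A₂]·[XY]) = (0.0105)²·(0.159)² / ((0.294)·(5.83e-5)·(0.340)) = 0.478
Q_c = 0.478 < K_c = 6.13, so the forward reaction proceeds.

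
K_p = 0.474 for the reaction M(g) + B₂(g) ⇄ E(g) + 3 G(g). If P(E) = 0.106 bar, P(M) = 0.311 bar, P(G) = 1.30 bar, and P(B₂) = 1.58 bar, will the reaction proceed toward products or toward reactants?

at equilibrium

Q_p = P(E)·P(G)³ / (P(M)·P(B₂)) = (0.106)·(1.30)³ / ((0.311)·(1.58)) = 0.474
Q_p = 0.474 = K_p, so the system is already at equilibrium.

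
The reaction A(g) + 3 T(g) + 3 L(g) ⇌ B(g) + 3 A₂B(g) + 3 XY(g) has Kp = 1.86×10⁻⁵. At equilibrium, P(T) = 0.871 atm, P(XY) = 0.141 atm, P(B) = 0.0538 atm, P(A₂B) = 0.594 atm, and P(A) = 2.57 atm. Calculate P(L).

P(L) = 1.00 atm

At equilibrium, Kp = P(B)·P(A₂B)³·P(XY)³ / (P(A)·P(T)³·P(L)³) = 1.86×10⁻⁵.
(0.0538)·(0.594)³·(0.141)³ / ((2.57)·(0.871)³·(P(L))³) = 1.86×10⁻⁵
P(L)³ = 1.00 ⇒ P(L) = 1.00 atm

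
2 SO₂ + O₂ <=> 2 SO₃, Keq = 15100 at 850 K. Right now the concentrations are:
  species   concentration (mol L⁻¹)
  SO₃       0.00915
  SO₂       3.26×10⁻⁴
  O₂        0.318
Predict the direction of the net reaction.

toward products

Q = [SO₃]² / ([SO₂]²·[O₂]) = (0.00915)² / ((3.26×10⁻⁴)²·(0.318)) = 2480
Q = 2480 < Keq = 15100, so the forward reaction proceeds.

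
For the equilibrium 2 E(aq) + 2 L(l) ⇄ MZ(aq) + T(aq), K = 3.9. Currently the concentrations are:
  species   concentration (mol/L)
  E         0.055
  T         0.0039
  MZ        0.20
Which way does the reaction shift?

forward (toward products)

(L is a pure liquid — omitted from Q.)
Q = [MZ]·[T] / [E]² = (0.20)·(0.0039) / (0.055)² = 0.26
Q = 0.26 < K = 3.9, so the forward reaction proceeds.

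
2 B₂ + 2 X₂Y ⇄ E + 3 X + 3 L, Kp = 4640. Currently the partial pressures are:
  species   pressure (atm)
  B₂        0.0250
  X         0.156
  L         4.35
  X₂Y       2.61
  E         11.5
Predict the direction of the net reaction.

Qp = P(E)·P(X)³·P(L)³ / (P(B₂)²·P(X₂Y)²) = (11.5)·(0.156)³·(4.35)³ / ((0.0250)²·(2.61)²) = 844
Qp = 844 < Kp = 4640, so the forward reaction proceeds.

in the forward direction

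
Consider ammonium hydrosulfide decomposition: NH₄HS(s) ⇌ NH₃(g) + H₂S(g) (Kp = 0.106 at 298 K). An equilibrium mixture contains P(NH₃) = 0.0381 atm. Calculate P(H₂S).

(NH₄HS is a pure solid — omitted from Kp.)
At equilibrium, Kp = P(NH₃)·P(H₂S) = 0.106.
(0.0381)·(P(H₂S)) = 0.106
P(H₂S) = 2.78 atm

P(H₂S) = 2.78 atm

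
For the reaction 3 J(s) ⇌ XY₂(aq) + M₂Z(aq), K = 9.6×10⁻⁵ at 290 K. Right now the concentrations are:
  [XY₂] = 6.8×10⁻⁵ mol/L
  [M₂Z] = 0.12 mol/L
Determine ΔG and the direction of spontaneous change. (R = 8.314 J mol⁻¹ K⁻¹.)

(J is a pure solid — omitted from Q.)
Q = [XY₂]·[M₂Z] = (6.8×10⁻⁵)·(0.12) = 8.16×10⁻⁶
ΔG = RT ln(Q/K) = (8.314 J mol⁻¹ K⁻¹)(290 K) × ln(8.16×10⁻⁶/9.6×10⁻⁵)
   = (2.411 kJ/mol)(-2.465) = -5.94 kJ/mol
ΔG < 0, so the forward reaction is spontaneous (proceeds forward).

ΔG = -5.94 kJ/mol; the forward reaction is spontaneous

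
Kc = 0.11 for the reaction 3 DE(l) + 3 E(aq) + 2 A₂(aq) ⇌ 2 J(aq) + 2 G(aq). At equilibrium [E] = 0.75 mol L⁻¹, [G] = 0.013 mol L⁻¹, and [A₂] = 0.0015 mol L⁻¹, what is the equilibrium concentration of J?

(DE is a pure liquid — omitted from Kc.)
At equilibrium, Kc = [J]²·[G]² / ([E]³·[A₂]²) = 0.11.
([J])²·(0.013)² / ((0.75)³·(0.0015)²) = 0.11
[J]² = 6.18e-4 ⇒ [J] = 0.025 mol L⁻¹

[J] = 0.025 mol L⁻¹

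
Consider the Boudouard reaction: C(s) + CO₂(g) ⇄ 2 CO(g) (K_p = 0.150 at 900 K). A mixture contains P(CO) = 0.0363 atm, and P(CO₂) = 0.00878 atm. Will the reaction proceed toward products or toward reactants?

(C is a pure solid — omitted from Q_p.)
Q_p = P(CO)² / P(CO₂) = (0.0363)² / (0.00878) = 0.150
Q_p = 0.150 = K_p, so the system is already at equilibrium.

no net change (already at equilibrium)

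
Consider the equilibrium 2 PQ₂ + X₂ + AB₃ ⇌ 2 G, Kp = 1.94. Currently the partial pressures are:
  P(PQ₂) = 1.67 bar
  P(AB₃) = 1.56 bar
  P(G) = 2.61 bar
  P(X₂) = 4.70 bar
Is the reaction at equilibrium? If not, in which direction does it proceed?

in the forward direction

Qp = P(G)² / (P(PQ₂)²·P(X₂)·P(AB₃)) = (2.61)² / ((1.67)²·(4.70)·(1.56)) = 0.333
Qp = 0.333 < Kp = 1.94, so the forward reaction proceeds.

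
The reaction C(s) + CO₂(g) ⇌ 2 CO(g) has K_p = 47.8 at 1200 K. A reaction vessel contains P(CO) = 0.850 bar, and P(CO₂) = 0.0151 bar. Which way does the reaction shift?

no net change (already at equilibrium)

(C is a pure solid — omitted from Q_p.)
Q_p = P(CO)² / P(CO₂) = (0.850)² / (0.0151) = 47.8
Q_p = 47.8 = K_p, so the system is already at equilibrium.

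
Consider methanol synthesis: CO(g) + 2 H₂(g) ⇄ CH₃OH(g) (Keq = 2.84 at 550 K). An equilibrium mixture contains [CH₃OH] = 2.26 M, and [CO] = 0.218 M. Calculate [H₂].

[H₂] = 1.91 M

At equilibrium, Keq = [CH₃OH] / ([CO]·[H₂]²) = 2.84.
(2.26) / ((0.218)·([H₂])²) = 2.84
[H₂]² = 3.65 ⇒ [H₂] = 1.91 M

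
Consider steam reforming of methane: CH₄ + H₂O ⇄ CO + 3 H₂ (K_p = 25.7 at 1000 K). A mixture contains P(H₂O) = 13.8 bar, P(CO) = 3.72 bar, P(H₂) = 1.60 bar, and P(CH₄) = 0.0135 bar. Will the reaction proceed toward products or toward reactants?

reverse (toward reactants)

Q_p = P(CO)·P(H₂)³ / (P(CH₄)·P(H₂O)) = (3.72)·(1.60)³ / ((0.0135)·(13.8)) = 81.8
Q_p = 81.8 > K_p = 25.7, so the reverse reaction proceeds.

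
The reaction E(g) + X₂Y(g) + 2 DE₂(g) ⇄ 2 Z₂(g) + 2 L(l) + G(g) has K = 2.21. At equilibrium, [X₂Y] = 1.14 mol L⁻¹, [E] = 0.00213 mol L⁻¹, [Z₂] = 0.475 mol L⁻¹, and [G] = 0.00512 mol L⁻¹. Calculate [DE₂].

[DE₂] = 0.464 mol L⁻¹

(L is a pure liquid — omitted from K.)
At equilibrium, K = [Z₂]²·[G] / ([E]·[X₂Y]·[DE₂]²) = 2.21.
(0.475)²·(0.00512) / ((0.00213)·(1.14)·([DE₂])²) = 2.21
[DE₂]² = 0.215 ⇒ [DE₂] = 0.464 mol L⁻¹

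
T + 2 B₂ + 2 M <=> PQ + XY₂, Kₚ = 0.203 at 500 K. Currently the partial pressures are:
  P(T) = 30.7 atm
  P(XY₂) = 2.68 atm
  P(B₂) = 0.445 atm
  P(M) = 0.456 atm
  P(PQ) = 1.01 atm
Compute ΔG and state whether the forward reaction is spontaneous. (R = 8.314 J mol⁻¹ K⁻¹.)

Qₚ = P(PQ)·P(XY₂) / (P(T)·P(B₂)²·P(M)²) = (1.01)·(2.68) / ((30.7)·(0.445)²·(0.456)²) = 2.14
ΔG = RT ln(Qₚ/Kₚ) = (8.314 J mol⁻¹ K⁻¹)(500 K) × ln(2.14/0.203)
   = (4.157 kJ/mol)(2.355) = 9.79 kJ/mol
ΔG > 0, so the forward reaction is non-spontaneous (proceeds in reverse).

ΔG = 9.79 kJ/mol; the forward reaction is non-spontaneous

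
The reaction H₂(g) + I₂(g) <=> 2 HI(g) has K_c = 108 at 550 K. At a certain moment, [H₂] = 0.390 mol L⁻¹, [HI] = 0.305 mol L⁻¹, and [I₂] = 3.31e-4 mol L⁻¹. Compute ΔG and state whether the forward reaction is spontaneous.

ΔG = 8.68 kJ/mol; the forward reaction is non-spontaneous

Q_c = [HI]² / ([H₂]·[I₂]) = (0.305)² / ((0.390)·(3.31e-4)) = 721
ΔG = RT ln(Q_c/K_c) = (8.314 J mol⁻¹ K⁻¹)(550 K) × ln(721/108)
   = (4.573 kJ/mol)(1.899) = 8.68 kJ/mol
ΔG > 0, so the forward reaction is non-spontaneous (proceeds in reverse).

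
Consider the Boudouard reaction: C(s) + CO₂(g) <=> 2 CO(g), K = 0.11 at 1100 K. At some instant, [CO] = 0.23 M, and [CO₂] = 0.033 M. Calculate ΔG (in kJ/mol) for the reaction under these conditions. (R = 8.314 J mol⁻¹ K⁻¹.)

(C is a pure solid — omitted from Q.)
Q = [CO]² / [CO₂] = (0.23)² / (0.033) = 1.60
ΔG = RT ln(Q/K) = (8.314 J mol⁻¹ K⁻¹)(1100 K) × ln(1.60/0.11)
   = (9.145 kJ/mol)(2.677) = 24.5 kJ/mol
ΔG > 0, so the forward reaction is non-spontaneous (proceeds in reverse).

ΔG = 24.5 kJ/mol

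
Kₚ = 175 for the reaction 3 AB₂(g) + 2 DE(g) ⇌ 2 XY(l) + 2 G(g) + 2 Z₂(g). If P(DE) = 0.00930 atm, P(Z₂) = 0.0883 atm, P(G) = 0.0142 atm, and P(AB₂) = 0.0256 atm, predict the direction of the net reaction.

(XY is a pure liquid — omitted from Qₚ.)
Qₚ = P(G)²·P(Z₂)² / (P(AB₂)³·P(DE)²) = (0.0142)²·(0.0883)² / ((0.0256)³·(0.00930)²) = 1080
Qₚ = 1080 > Kₚ = 175, so the reverse reaction proceeds.

reverse (toward reactants)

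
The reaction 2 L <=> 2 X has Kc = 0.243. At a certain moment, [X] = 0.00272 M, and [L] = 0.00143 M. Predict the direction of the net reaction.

in the reverse direction

Qc = [X]² / [L]² = (0.00272)² / (0.00143)² = 3.62
Qc = 3.62 > Kc = 0.243, so the reverse reaction proceeds.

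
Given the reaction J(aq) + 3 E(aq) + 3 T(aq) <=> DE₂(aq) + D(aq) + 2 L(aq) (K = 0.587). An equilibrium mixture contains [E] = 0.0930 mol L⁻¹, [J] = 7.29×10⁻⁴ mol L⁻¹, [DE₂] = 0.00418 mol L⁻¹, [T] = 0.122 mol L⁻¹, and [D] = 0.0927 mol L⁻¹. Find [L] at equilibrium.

[L] = 0.00127 mol L⁻¹

At equilibrium, K = [DE₂]·[D]·[L]² / ([J]·[E]³·[T]³) = 0.587.
(0.00418)·(0.0927)·([L])² / ((7.29×10⁻⁴)·(0.0930)³·(0.122)³) = 0.587
[L]² = 1.61×10⁻⁶ ⇒ [L] = 0.00127 mol L⁻¹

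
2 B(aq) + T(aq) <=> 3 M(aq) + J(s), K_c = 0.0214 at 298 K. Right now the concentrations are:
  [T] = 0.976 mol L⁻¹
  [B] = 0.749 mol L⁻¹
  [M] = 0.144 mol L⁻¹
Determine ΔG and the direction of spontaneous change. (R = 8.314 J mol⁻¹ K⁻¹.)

ΔG = -3.39 kJ/mol; the forward reaction is spontaneous

(J is a pure solid — omitted from Q_c.)
Q_c = [M]³ / ([B]²·[T]) = (0.144)³ / ((0.749)²·(0.976)) = 0.00545
ΔG = RT ln(Q_c/K_c) = (8.314 J mol⁻¹ K⁻¹)(298 K) × ln(0.00545/0.0214)
   = (2.478 kJ/mol)(-1.368) = -3.39 kJ/mol
ΔG < 0, so the forward reaction is spontaneous (proceeds forward).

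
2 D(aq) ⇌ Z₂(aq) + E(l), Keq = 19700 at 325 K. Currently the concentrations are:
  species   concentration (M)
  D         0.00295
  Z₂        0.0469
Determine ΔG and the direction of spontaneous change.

(E is a pure liquid — omitted from Q.)
Q = [Z₂] / [D]² = (0.0469) / (0.00295)² = 5390
ΔG = RT ln(Q/Keq) = (8.314 J mol⁻¹ K⁻¹)(325 K) × ln(5390/19700)
   = (2.702 kJ/mol)(-1.296) = -3.50 kJ/mol
ΔG < 0, so the forward reaction is spontaneous (proceeds forward).

ΔG = -3.50 kJ/mol; the forward reaction is spontaneous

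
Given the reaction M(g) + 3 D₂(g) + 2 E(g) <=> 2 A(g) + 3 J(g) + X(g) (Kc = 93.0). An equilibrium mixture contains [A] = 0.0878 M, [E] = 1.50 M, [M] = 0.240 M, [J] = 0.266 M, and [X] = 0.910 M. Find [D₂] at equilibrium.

At equilibrium, Kc = [A]²·[J]³·[X] / ([M]·[D₂]³·[E]²) = 93.0.
(0.0878)²·(0.266)³·(0.910) / ((0.240)·([D₂])³·(1.50)²) = 93.0
[D₂]³ = 2.63×10⁻⁶ ⇒ [D₂] = 0.0138 M

[D₂] = 0.0138 M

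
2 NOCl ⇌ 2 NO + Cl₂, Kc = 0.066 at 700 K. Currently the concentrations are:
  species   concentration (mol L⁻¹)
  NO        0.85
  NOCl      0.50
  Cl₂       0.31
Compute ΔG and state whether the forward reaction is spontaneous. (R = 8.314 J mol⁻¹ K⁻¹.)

Qc = [NO]²·[Cl₂] / [NOCl]² = (0.85)²·(0.31) / (0.50)² = 0.896
ΔG = RT ln(Qc/Kc) = (8.314 J mol⁻¹ K⁻¹)(700 K) × ln(0.896/0.066)
   = (5.820 kJ/mol)(2.608) = 15.2 kJ/mol
ΔG > 0, so the forward reaction is non-spontaneous (proceeds in reverse).

ΔG = 15.2 kJ/mol; the forward reaction is non-spontaneous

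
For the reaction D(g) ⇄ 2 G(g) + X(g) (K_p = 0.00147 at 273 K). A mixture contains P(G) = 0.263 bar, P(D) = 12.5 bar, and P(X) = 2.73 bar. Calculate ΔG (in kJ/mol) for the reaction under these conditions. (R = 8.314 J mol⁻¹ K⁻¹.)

ΔG = 5.29 kJ/mol

Q_p = P(G)²·P(X) / P(D) = (0.263)²·(2.73) / (12.5) = 0.0151
ΔG = RT ln(Q_p/K_p) = (8.314 J mol⁻¹ K⁻¹)(273 K) × ln(0.0151/0.00147)
   = (2.270 kJ/mol)(2.329) = 5.29 kJ/mol
ΔG > 0, so the forward reaction is non-spontaneous (proceeds in reverse).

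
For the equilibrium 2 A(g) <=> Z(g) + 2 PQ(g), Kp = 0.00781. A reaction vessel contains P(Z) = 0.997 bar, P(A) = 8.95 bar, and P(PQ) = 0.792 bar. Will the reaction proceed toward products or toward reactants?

no net change (already at equilibrium)

Qp = P(Z)·P(PQ)² / P(A)² = (0.997)·(0.792)² / (8.95)² = 0.00781
Qp = 0.00781 = Kp, so the system is already at equilibrium.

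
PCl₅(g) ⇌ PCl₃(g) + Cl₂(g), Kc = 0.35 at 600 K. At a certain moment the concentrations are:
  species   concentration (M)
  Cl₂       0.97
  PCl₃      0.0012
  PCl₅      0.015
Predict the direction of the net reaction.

Qc = [PCl₃]·[Cl₂] / [PCl₅] = (0.0012)·(0.97) / (0.015) = 0.078
Qc = 0.078 < Kc = 0.35, so the forward reaction proceeds.

toward products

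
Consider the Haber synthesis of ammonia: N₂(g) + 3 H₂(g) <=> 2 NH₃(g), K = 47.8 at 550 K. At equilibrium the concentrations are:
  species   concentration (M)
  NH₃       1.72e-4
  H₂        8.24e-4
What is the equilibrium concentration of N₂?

[N₂] = 1.11 M

At equilibrium, K = [NH₃]² / ([N₂]·[H₂]³) = 47.8.
(1.72e-4)² / (([N₂])·(8.24e-4)³) = 47.8
[N₂] = 1.11 M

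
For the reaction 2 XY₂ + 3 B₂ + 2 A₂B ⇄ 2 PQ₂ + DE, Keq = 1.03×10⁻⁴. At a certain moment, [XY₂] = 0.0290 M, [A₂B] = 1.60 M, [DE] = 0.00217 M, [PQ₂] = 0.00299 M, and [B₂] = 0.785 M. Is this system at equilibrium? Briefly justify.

no; Q < K, reaction proceeds forward

Q = [PQ₂]²·[DE] / ([XY₂]²·[B₂]³·[A₂B]²) = (0.00299)²·(0.00217) / ((0.0290)²·(0.785)³·(1.60)²) = 1.86×10⁻⁵
Q = 1.86×10⁻⁵ < Keq = 1.03×10⁻⁴: net forward reaction.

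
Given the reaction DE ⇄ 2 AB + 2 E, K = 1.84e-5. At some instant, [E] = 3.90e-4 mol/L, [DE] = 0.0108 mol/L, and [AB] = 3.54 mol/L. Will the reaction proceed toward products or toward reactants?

to the left

Q = [AB]²·[E]² / [DE] = (3.54)²·(3.90e-4)² / (0.0108) = 1.76e-4
Q = 1.76e-4 > K = 1.84e-5, so the reverse reaction proceeds.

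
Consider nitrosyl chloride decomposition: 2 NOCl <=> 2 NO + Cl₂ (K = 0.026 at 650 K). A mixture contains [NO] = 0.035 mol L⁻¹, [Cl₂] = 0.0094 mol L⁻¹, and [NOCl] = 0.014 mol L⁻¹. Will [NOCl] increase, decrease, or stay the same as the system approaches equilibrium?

Q = [NO]²·[Cl₂] / [NOCl]² = (0.035)²·(0.0094) / (0.014)² = 0.059
Q = 0.059 > K = 0.026: net reverse reaction.
NOCl is a reactant, so it increases.

increase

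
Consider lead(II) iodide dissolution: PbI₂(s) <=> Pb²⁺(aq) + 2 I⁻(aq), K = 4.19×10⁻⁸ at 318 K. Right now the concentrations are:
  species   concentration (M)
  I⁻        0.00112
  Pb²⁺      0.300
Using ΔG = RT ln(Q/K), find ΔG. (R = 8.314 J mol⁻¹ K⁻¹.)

ΔG = 5.80 kJ/mol

(PbI₂ is a pure solid — omitted from Q.)
Q = [Pb²⁺]·[I⁻]² = (0.300)·(0.00112)² = 3.76×10⁻⁷
ΔG = RT ln(Q/K) = (8.314 J mol⁻¹ K⁻¹)(318 K) × ln(3.76×10⁻⁷/4.19×10⁻⁸)
   = (2.644 kJ/mol)(2.194) = 5.80 kJ/mol
ΔG > 0, so the forward reaction is non-spontaneous (proceeds in reverse).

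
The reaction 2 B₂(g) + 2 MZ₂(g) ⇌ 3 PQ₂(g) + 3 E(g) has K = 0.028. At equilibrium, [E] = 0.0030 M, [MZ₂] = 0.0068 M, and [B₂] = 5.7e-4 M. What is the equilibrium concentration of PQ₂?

[PQ₂] = 0.025 M

At equilibrium, K = [PQ₂]³·[E]³ / ([B₂]²·[MZ₂]²) = 0.028.
([PQ₂])³·(0.0030)³ / ((5.7e-4)²·(0.0068)²) = 0.028
[PQ₂]³ = 1.56e-5 ⇒ [PQ₂] = 0.025 M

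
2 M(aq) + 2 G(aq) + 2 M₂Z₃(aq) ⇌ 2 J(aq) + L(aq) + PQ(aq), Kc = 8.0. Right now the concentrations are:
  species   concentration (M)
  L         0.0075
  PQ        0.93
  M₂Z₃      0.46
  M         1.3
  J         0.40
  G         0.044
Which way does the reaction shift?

Qc = [J]²·[L]·[PQ] / ([M]²·[G]²·[M₂Z₃]²) = (0.40)²·(0.0075)·(0.93) / ((1.3)²·(0.044)²·(0.46)²) = 1.6
Qc = 1.6 < Kc = 8.0, so the forward reaction proceeds.

in the forward direction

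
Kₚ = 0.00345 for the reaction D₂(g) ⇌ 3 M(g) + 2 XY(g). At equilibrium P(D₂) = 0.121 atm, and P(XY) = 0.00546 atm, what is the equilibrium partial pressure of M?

At equilibrium, Kₚ = P(M)³·P(XY)² / P(D₂) = 0.00345.
(P(M))³·(0.00546)² / (0.121) = 0.00345
P(M)³ = 14.0 ⇒ P(M) = 2.41 atm

P(M) = 2.41 atm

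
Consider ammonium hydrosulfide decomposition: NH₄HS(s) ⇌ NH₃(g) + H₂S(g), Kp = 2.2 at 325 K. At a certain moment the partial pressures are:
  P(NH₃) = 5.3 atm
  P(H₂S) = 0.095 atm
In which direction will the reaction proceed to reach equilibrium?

(NH₄HS is a pure solid — omitted from Qp.)
Qp = P(NH₃)·P(H₂S) = (5.3)·(0.095) = 0.50
Qp = 0.50 < Kp = 2.2, so the forward reaction proceeds.

in the forward direction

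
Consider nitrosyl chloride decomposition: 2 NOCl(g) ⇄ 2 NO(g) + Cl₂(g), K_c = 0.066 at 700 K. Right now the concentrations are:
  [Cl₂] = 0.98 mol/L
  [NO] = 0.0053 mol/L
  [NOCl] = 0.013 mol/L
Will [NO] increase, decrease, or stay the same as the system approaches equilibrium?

decrease

Q_c = [NO]²·[Cl₂] / [NOCl]² = (0.0053)²·(0.98) / (0.013)² = 0.16
Q_c = 0.16 > K_c = 0.066: net reverse reaction.
NO is a product, so it decreases.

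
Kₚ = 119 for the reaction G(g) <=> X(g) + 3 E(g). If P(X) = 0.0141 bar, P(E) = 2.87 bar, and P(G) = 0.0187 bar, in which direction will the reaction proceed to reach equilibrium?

to the right

Qₚ = P(X)·P(E)³ / P(G) = (0.0141)·(2.87)³ / (0.0187) = 17.8
Qₚ = 17.8 < Kₚ = 119, so the forward reaction proceeds.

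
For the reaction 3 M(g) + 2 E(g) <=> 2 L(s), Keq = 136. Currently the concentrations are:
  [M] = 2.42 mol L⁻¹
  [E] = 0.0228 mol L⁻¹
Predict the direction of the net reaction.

no net change (already at equilibrium)

(L is a pure solid — omitted from Q.)
Q = 1 / ([M]³·[E]²) = 1 / ((2.42)³·(0.0228)²) = 136
Q = 136 = Keq, so the system is already at equilibrium.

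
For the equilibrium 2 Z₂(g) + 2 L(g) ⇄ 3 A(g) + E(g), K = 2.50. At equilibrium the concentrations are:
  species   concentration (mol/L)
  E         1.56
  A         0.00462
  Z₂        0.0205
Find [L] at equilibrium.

At equilibrium, K = [A]³·[E] / ([Z₂]²·[L]²) = 2.50.
(0.00462)³·(1.56) / ((0.0205)²·([L])²) = 2.50
[L]² = 1.46×10⁻⁴ ⇒ [L] = 0.0121 mol/L

[L] = 0.0121 mol/L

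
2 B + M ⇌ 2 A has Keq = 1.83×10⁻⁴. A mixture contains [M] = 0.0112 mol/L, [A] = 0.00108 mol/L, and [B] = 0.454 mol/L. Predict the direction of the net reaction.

to the left

Q = [A]² / ([B]²·[M]) = (0.00108)² / ((0.454)²·(0.0112)) = 5.05×10⁻⁴
Q = 5.05×10⁻⁴ > Keq = 1.83×10⁻⁴, so the reverse reaction proceeds.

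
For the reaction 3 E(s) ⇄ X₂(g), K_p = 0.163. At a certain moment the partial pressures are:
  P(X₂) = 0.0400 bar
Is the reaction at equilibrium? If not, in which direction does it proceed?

(E is a pure solid — omitted from Q_p.)
Q_p = P(X₂) = 0.0400
Q_p = 0.0400 < K_p = 0.163, so the forward reaction proceeds.

in the forward direction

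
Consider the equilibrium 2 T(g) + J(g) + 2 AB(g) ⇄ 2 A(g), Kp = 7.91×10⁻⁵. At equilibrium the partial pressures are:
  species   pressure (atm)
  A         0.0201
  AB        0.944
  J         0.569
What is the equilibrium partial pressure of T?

P(T) = 3.17 atm

At equilibrium, Kp = P(A)² / (P(T)²·P(J)·P(AB)²) = 7.91×10⁻⁵.
(0.0201)² / ((P(T))²·(0.569)·(0.944)²) = 7.91×10⁻⁵
P(T)² = 10.1 ⇒ P(T) = 3.17 atm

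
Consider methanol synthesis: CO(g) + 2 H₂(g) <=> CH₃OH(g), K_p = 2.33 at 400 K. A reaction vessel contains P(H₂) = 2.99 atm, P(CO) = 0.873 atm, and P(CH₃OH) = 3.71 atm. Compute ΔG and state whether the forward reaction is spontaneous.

Q_p = P(CH₃OH) / (P(CO)·P(H₂)²) = (3.71) / ((0.873)·(2.99)²) = 0.475
ΔG = RT ln(Q_p/K_p) = (8.314 J mol⁻¹ K⁻¹)(400 K) × ln(0.475/2.33)
   = (3.326 kJ/mol)(-1.590) = -5.29 kJ/mol
ΔG < 0, so the forward reaction is spontaneous (proceeds forward).

ΔG = -5.29 kJ/mol; the forward reaction is spontaneous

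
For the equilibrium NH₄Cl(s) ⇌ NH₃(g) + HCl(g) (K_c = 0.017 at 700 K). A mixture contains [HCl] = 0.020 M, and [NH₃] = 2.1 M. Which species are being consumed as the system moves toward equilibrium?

(NH₄Cl is a pure solid — omitted from Q_c.)
Q_c = [NH₃]·[HCl] = (2.1)·(0.020) = 0.042
Q_c = 0.042 > K_c = 0.017: net reverse reaction.

NH₃, HCl (products)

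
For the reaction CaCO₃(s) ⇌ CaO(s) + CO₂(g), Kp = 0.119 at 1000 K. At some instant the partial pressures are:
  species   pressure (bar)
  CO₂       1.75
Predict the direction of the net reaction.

(CaCO₃, CaO are pure solids — omitted from Qp.)
Qp = P(CO₂) = 1.75
Qp = 1.75 > Kp = 0.119, so the reverse reaction proceeds.

reverse (toward reactants)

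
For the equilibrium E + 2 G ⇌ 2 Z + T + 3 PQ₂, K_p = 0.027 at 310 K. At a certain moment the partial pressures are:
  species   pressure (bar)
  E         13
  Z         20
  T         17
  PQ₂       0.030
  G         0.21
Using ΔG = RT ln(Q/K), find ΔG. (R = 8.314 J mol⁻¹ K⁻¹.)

ΔG = 6.37 kJ/mol

Q_p = P(Z)²·P(T)·P(PQ₂)³ / (P(E)·P(G)²) = (20)²·(17)·(0.030)³ / ((13)·(0.21)²) = 0.320
ΔG = RT ln(Q_p/K_p) = (8.314 J mol⁻¹ K⁻¹)(310 K) × ln(0.320/0.027)
   = (2.577 kJ/mol)(2.472) = 6.37 kJ/mol
ΔG > 0, so the forward reaction is non-spontaneous (proceeds in reverse).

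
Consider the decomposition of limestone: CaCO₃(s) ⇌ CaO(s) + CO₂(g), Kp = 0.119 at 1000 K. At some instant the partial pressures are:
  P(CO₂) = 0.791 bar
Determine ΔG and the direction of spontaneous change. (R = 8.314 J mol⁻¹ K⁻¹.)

(CaCO₃, CaO are pure solids — omitted from Qp.)
Qp = P(CO₂) = 0.791
ΔG = RT ln(Qp/Kp) = (8.314 J mol⁻¹ K⁻¹)(1000 K) × ln(0.791/0.119)
   = (8.314 kJ/mol)(1.894) = 15.7 kJ/mol
ΔG > 0, so the forward reaction is non-spontaneous (proceeds in reverse).

ΔG = 15.7 kJ/mol; the forward reaction is non-spontaneous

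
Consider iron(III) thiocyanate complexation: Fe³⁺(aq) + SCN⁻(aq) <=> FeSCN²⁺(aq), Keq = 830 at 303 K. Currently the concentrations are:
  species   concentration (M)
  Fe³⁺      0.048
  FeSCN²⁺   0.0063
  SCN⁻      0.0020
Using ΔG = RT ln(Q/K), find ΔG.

ΔG = -6.39 kJ/mol

Q = [FeSCN²⁺] / ([Fe³⁺]·[SCN⁻]) = (0.0063) / ((0.048)·(0.0020)) = 65.6
ΔG = RT ln(Q/Keq) = (8.314 J mol⁻¹ K⁻¹)(303 K) × ln(65.6/830)
   = (2.519 kJ/mol)(-2.538) = -6.39 kJ/mol
ΔG < 0, so the forward reaction is spontaneous (proceeds forward).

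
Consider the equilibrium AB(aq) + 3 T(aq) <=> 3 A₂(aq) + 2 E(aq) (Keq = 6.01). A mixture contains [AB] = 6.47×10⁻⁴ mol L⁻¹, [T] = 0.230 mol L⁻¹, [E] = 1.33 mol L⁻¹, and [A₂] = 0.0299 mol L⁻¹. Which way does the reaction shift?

Q = [A₂]³·[E]² / ([AB]·[T]³) = (0.0299)³·(1.33)² / ((6.47×10⁻⁴)·(0.230)³) = 6.01
Q = 6.01 = Keq, so the system is already at equilibrium.

no net change (already at equilibrium)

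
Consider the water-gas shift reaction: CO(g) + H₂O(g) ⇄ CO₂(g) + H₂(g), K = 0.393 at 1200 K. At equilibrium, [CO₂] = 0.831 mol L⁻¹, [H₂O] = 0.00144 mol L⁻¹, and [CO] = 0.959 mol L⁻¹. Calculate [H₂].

At equilibrium, K = [CO₂]·[H₂] / ([CO]·[H₂O]) = 0.393.
(0.831)·([H₂]) / ((0.959)·(0.00144)) = 0.393
[H₂] = 6.53×10⁻⁴ mol L⁻¹

[H₂] = 6.53×10⁻⁴ mol L⁻¹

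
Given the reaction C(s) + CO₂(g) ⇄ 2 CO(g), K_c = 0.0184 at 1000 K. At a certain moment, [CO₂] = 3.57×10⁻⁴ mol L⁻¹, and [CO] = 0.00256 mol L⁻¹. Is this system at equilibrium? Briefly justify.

(C is a pure solid — omitted from Q_c.)
Q_c = [CO]² / [CO₂] = (0.00256)² / (3.57×10⁻⁴) = 0.0184
Q_c = 0.0184 = K_c; the system is at equilibrium.

yes, at equilibrium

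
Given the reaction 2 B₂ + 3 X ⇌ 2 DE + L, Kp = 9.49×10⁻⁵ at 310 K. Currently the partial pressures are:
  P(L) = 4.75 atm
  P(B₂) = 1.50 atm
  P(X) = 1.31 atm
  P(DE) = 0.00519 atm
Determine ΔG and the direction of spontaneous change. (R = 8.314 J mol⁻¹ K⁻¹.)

Qp = P(DE)²·P(L) / (P(B₂)²·P(X)³) = (0.00519)²·(4.75) / ((1.50)²·(1.31)³) = 2.53×10⁻⁵
ΔG = RT ln(Qp/Kp) = (8.314 J mol⁻¹ K⁻¹)(310 K) × ln(2.53×10⁻⁵/9.49×10⁻⁵)
   = (2.577 kJ/mol)(-1.322) = -3.41 kJ/mol
ΔG < 0, so the forward reaction is spontaneous (proceeds forward).

ΔG = -3.41 kJ/mol; the forward reaction is spontaneous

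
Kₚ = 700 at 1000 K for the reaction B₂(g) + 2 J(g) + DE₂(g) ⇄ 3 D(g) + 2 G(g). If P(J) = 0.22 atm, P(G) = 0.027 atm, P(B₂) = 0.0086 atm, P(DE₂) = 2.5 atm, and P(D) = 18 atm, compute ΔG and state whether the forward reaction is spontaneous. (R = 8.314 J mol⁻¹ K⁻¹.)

Qₚ = P(D)³·P(G)² / (P(B₂)·P(J)²·P(DE₂)) = (18)³·(0.027)² / ((0.0086)·(0.22)²·(2.5)) = 4090
ΔG = RT ln(Qₚ/Kₚ) = (8.314 J mol⁻¹ K⁻¹)(1000 K) × ln(4090/700)
   = (8.314 kJ/mol)(1.765) = 14.7 kJ/mol
ΔG > 0, so the forward reaction is non-spontaneous (proceeds in reverse).

ΔG = 14.7 kJ/mol; the forward reaction is non-spontaneous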